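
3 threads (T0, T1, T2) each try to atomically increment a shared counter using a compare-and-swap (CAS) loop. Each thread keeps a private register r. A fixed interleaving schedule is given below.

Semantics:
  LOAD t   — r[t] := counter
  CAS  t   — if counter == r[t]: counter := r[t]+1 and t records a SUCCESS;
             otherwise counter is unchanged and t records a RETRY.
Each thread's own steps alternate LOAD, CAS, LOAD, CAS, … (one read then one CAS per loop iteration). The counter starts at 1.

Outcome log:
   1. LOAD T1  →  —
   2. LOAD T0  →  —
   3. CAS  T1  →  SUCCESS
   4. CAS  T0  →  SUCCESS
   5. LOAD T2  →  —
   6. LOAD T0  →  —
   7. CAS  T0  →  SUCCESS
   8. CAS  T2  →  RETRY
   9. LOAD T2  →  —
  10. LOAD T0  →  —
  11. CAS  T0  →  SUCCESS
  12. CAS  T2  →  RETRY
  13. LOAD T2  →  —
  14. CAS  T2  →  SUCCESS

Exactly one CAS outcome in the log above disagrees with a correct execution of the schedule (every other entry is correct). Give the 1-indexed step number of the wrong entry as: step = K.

step = 4

Reference trace:
#1 T1 reads 1
#2 T0 reads 1
#3 T1 CAS(1→2) writes; counter now 2
#4 T0 CAS(1→2) fails; counter now 2
#5 T2 reads 2
#6 T0 reads 2
#7 T0 CAS(2→3) writes; counter now 3
#8 T2 CAS(2→3) fails; counter now 3
#9 T2 reads 3
#10 T0 reads 3
#11 T0 CAS(3→4) writes; counter now 4
#12 T2 CAS(3→4) fails; counter now 4
#13 T2 reads 4
#14 T2 CAS(4→5) writes; counter now 5
Mismatch at 4.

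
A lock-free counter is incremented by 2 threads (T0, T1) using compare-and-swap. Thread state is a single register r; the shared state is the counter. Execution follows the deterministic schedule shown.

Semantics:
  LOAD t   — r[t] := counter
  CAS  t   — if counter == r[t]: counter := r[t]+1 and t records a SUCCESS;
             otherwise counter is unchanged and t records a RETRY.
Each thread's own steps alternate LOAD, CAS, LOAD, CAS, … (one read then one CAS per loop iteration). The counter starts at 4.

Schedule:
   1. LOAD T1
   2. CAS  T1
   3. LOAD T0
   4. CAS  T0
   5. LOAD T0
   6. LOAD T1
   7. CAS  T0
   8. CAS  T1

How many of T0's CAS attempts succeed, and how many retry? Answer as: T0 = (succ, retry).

T0 = (2, 0)

step 1: T1 LOAD ⇒ load; ctr=4 reg=4
step 2: T1 CAS ⇒ ok; ctr=5 reg=4
step 3: T0 LOAD ⇒ load; ctr=5 reg=5
step 4: T0 CAS ⇒ ok; ctr=6 reg=5
step 5: T0 LOAD ⇒ load; ctr=6 reg=6
step 6: T1 LOAD ⇒ load; ctr=6 reg=6
step 7: T0 CAS ⇒ ok; ctr=7 reg=6
step 8: T1 CAS ⇒ retry; ctr=7 reg=6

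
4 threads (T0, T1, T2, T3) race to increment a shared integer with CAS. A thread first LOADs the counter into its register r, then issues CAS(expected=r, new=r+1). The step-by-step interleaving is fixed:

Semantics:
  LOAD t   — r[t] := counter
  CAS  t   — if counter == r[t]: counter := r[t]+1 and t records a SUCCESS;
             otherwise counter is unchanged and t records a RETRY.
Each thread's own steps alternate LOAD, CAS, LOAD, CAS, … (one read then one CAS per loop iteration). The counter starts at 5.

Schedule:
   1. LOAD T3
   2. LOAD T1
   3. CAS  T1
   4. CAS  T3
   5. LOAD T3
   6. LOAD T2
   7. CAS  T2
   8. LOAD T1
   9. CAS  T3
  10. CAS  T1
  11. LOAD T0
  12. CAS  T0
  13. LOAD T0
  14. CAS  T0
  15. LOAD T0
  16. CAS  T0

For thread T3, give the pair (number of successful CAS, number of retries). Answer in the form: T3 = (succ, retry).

[1] T3.load  rd  (counter 5, T3.r 5)
[2] T1.load  rd  (counter 5, T1.r 5)
[3] T1.cas  hit  (counter 6, T1.r 5)
[4] T3.cas  miss  (counter 6, T3.r 5)
[5] T3.load  rd  (counter 6, T3.r 6)
[6] T2.load  rd  (counter 6, T2.r 6)
[7] T2.cas  hit  (counter 7, T2.r 6)
[8] T1.load  rd  (counter 7, T1.r 7)
[9] T3.cas  miss  (counter 7, T3.r 6)
[10] T1.cas  hit  (counter 8, T1.r 7)
[11] T0.load  rd  (counter 8, T0.r 8)
[12] T0.cas  hit  (counter 9, T0.r 8)
[13] T0.load  rd  (counter 9, T0.r 9)
[14] T0.cas  hit  (counter 10, T0.r 9)
[15] T0.load  rd  (counter 10, T0.r 10)
[16] T0.cas  hit  (counter 11, T0.r 10)

T3 = (0, 2)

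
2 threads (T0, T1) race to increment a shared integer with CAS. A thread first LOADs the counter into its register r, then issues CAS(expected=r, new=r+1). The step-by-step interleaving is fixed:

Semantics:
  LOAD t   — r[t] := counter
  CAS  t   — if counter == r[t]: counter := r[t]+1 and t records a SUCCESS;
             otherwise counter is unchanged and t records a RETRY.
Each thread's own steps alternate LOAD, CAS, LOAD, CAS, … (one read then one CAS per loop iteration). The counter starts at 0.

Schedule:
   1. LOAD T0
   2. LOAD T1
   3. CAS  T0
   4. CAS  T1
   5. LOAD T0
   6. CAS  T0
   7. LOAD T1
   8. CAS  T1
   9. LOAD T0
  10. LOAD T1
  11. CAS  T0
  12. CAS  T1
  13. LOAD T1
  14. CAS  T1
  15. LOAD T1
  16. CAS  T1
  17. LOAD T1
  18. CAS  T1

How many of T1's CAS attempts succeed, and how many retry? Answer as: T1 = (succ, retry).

T1 = (4, 2)

1. LOAD T0 → mem=0 r[T0]=0 [LOAD]
2. LOAD T1 → mem=0 r[T1]=0 [LOAD]
3. CAS T0 → mem=1 r[T0]=0 [OK]
4. CAS T1 → mem=1 r[T1]=0 [RETRY]
5. LOAD T0 → mem=1 r[T0]=1 [LOAD]
6. CAS T0 → mem=2 r[T0]=1 [OK]
7. LOAD T1 → mem=2 r[T1]=2 [LOAD]
8. CAS T1 → mem=3 r[T1]=2 [OK]
9. LOAD T0 → mem=3 r[T0]=3 [LOAD]
10. LOAD T1 → mem=3 r[T1]=3 [LOAD]
11. CAS T0 → mem=4 r[T0]=3 [OK]
12. CAS T1 → mem=4 r[T1]=3 [RETRY]
13. LOAD T1 → mem=4 r[T1]=4 [LOAD]
14. CAS T1 → mem=5 r[T1]=4 [OK]
15. LOAD T1 → mem=5 r[T1]=5 [LOAD]
16. CAS T1 → mem=6 r[T1]=5 [OK]
17. LOAD T1 → mem=6 r[T1]=6 [LOAD]
18. CAS T1 → mem=7 r[T1]=6 [OK]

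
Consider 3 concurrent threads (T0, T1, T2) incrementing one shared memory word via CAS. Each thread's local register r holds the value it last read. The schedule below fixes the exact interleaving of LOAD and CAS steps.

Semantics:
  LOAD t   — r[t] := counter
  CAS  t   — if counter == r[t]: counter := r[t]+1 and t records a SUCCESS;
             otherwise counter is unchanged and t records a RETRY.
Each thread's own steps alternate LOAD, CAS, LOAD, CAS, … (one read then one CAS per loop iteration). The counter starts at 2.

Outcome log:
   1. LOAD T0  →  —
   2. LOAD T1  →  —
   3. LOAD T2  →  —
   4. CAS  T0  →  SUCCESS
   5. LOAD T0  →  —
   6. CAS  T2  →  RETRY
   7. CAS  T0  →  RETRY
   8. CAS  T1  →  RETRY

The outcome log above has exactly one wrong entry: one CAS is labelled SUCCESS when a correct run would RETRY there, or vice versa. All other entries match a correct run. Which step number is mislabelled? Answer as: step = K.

step = 7

Reference trace:
step 1: T0 LOAD ⇒ load; ctr=2 reg=2
step 2: T1 LOAD ⇒ load; ctr=2 reg=2
step 3: T2 LOAD ⇒ load; ctr=2 reg=2
step 4: T0 CAS ⇒ ok; ctr=3 reg=2
step 5: T0 LOAD ⇒ load; ctr=3 reg=3
step 6: T2 CAS ⇒ retry; ctr=3 reg=2
step 7: T0 CAS ⇒ ok; ctr=4 reg=3
step 8: T1 CAS ⇒ retry; ctr=4 reg=2
Flip is step 7.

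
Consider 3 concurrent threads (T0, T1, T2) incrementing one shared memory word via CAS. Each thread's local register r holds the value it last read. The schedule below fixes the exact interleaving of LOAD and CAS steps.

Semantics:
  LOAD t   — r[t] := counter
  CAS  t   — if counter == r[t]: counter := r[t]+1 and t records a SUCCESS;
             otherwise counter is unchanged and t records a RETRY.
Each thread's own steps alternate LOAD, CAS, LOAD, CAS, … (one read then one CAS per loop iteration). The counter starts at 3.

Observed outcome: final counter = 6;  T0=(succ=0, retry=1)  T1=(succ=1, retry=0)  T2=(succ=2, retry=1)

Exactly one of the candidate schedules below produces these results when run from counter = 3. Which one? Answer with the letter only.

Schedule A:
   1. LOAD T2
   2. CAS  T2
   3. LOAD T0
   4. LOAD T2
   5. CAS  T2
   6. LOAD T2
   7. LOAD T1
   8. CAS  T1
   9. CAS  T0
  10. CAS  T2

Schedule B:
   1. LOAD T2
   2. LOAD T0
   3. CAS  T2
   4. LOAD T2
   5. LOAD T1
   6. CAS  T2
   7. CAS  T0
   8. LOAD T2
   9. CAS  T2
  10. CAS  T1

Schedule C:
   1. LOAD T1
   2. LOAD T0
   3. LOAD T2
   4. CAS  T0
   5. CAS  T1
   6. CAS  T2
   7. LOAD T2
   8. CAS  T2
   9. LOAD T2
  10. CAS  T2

A

Simulating candidate A:
[1] T2.load  rd  (counter 3, T2.r 3)
[2] T2.cas  hit  (counter 4, T2.r 3)
[3] T0.load  rd  (counter 4, T0.r 4)
[4] T2.load  rd  (counter 4, T2.r 4)
[5] T2.cas  hit  (counter 5, T2.r 4)
[6] T2.load  rd  (counter 5, T2.r 5)
[7] T1.load  rd  (counter 5, T1.r 5)
[8] T1.cas  hit  (counter 6, T1.r 5)
[9] T0.cas  miss  (counter 6, T0.r 4)
[10] T2.cas  miss  (counter 6, T2.r 5)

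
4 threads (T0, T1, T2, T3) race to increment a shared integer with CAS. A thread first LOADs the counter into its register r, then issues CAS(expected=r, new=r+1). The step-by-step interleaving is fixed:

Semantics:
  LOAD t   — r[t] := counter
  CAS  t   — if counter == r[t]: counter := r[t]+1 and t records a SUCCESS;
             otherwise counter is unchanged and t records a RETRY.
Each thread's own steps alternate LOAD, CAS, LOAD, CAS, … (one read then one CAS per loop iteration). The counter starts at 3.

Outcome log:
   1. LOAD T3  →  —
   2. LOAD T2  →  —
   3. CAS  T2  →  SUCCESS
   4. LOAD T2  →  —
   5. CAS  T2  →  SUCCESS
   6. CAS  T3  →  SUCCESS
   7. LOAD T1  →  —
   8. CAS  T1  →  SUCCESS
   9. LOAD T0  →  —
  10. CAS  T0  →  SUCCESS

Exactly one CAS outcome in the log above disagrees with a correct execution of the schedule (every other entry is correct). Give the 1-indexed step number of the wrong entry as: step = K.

step = 6

Re-executing:
1. LOAD T3 → mem=3 r[T3]=3 [LOAD]
2. LOAD T2 → mem=3 r[T2]=3 [LOAD]
3. CAS T2 → mem=4 r[T2]=3 [OK]
4. LOAD T2 → mem=4 r[T2]=4 [LOAD]
5. CAS T2 → mem=5 r[T2]=4 [OK]
6. CAS T3 → mem=5 r[T3]=3 [RETRY]
7. LOAD T1 → mem=5 r[T1]=5 [LOAD]
8. CAS T1 → mem=6 r[T1]=5 [OK]
9. LOAD T0 → mem=6 r[T0]=6 [LOAD]
10. CAS T0 → mem=7 r[T0]=6 [OK]
Log disagrees first at step 6.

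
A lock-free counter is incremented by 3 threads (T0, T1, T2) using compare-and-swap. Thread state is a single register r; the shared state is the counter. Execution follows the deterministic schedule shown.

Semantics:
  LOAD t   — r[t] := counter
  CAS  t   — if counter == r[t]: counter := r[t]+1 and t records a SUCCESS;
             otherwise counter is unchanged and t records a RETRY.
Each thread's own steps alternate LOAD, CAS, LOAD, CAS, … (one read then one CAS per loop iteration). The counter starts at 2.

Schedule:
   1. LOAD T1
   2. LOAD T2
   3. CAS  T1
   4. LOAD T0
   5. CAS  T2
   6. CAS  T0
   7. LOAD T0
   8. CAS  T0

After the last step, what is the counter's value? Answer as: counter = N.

counter = 5

[1] T1.load  rd  (counter 2, T1.r 2)
[2] T2.load  rd  (counter 2, T2.r 2)
[3] T1.cas  hit  (counter 3, T1.r 2)
[4] T0.load  rd  (counter 3, T0.r 3)
[5] T2.cas  miss  (counter 3, T2.r 2)
[6] T0.cas  hit  (counter 4, T0.r 3)
[7] T0.load  rd  (counter 4, T0.r 4)
[8] T0.cas  hit  (counter 5, T0.r 4)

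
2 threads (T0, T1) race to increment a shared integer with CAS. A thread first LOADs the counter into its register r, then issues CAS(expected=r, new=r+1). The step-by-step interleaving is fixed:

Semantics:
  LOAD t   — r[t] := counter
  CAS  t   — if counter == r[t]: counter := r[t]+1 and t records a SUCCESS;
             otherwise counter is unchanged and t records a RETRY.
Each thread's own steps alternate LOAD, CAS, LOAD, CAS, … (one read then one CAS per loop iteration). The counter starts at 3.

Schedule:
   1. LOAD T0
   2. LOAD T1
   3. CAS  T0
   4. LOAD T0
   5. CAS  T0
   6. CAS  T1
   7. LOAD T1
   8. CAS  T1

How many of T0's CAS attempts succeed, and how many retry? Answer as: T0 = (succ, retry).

T0 = (2, 0)

1. LOAD T0 → mem=3 r[T0]=3 [LOAD]
2. LOAD T1 → mem=3 r[T1]=3 [LOAD]
3. CAS T0 → mem=4 r[T0]=3 [OK]
4. LOAD T0 → mem=4 r[T0]=4 [LOAD]
5. CAS T0 → mem=5 r[T0]=4 [OK]
6. CAS T1 → mem=5 r[T1]=3 [RETRY]
7. LOAD T1 → mem=5 r[T1]=5 [LOAD]
8. CAS T1 → mem=6 r[T1]=5 [OK]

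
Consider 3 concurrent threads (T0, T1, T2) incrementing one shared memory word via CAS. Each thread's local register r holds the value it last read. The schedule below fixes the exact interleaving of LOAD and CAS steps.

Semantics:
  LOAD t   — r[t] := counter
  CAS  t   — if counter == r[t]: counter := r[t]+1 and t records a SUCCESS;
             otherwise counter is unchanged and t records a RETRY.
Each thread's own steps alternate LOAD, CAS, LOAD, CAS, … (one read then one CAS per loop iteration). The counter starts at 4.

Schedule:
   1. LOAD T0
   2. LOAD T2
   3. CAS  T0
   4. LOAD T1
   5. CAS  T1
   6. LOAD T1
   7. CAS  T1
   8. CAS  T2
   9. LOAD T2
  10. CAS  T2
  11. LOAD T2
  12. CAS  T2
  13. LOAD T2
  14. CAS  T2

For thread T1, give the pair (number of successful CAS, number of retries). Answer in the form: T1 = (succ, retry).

T1 = (2, 0)

[1] T0.load  rd  (counter 4, T0.r 4)
[2] T2.load  rd  (counter 4, T2.r 4)
[3] T0.cas  hit  (counter 5, T0.r 4)
[4] T1.load  rd  (counter 5, T1.r 5)
[5] T1.cas  hit  (counter 6, T1.r 5)
[6] T1.load  rd  (counter 6, T1.r 6)
[7] T1.cas  hit  (counter 7, T1.r 6)
[8] T2.cas  miss  (counter 7, T2.r 4)
[9] T2.load  rd  (counter 7, T2.r 7)
[10] T2.cas  hit  (counter 8, T2.r 7)
[11] T2.load  rd  (counter 8, T2.r 8)
[12] T2.cas  hit  (counter 9, T2.r 8)
[13] T2.load  rd  (counter 9, T2.r 9)
[14] T2.cas  hit  (counter 10, T2.r 9)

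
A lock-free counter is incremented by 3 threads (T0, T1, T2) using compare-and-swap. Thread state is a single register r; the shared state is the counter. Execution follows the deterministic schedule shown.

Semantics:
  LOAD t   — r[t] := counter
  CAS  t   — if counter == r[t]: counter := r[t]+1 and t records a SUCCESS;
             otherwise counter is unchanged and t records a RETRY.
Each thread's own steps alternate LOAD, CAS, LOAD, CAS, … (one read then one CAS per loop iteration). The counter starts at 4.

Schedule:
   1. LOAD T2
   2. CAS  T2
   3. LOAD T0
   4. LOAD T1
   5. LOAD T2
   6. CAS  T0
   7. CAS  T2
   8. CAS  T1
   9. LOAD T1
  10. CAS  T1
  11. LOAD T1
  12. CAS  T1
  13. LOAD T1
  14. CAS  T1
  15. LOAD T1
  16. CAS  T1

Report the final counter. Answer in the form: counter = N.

[1] T2.load  rd  (counter 4, T2.r 4)
[2] T2.cas  hit  (counter 5, T2.r 4)
[3] T0.load  rd  (counter 5, T0.r 5)
[4] T1.load  rd  (counter 5, T1.r 5)
[5] T2.load  rd  (counter 5, T2.r 5)
[6] T0.cas  hit  (counter 6, T0.r 5)
[7] T2.cas  miss  (counter 6, T2.r 5)
[8] T1.cas  miss  (counter 6, T1.r 5)
[9] T1.load  rd  (counter 6, T1.r 6)
[10] T1.cas  hit  (counter 7, T1.r 6)
[11] T1.load  rd  (counter 7, T1.r 7)
[12] T1.cas  hit  (counter 8, T1.r 7)
[13] T1.load  rd  (counter 8, T1.r 8)
[14] T1.cas  hit  (counter 9, T1.r 8)
[15] T1.load  rd  (counter 9, T1.r 9)
[16] T1.cas  hit  (counter 10, T1.r 9)

counter = 10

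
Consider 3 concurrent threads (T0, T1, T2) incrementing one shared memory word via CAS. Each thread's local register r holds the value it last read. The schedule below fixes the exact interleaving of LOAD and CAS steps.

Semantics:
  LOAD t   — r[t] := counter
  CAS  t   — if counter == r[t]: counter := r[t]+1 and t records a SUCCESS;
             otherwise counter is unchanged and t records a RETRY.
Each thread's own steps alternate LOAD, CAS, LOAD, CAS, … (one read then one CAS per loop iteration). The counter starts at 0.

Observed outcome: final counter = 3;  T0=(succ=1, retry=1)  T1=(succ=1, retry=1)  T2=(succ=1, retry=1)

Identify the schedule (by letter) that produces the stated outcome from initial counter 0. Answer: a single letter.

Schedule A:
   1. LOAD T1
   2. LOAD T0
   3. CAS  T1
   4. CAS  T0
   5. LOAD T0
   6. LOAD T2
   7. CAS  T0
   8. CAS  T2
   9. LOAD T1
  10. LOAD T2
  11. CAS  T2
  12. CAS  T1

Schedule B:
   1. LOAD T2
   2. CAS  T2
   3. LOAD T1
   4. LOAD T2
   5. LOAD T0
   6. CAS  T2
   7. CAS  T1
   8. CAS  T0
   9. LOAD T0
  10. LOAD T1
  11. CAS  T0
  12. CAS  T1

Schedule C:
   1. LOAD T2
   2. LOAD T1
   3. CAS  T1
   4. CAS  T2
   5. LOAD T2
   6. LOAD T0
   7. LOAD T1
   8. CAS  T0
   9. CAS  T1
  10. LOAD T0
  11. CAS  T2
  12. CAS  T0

A

Tracing schedule A:
#1 T1 reads 0
#2 T0 reads 0
#3 T1 CAS(0→1) writes; counter now 1
#4 T0 CAS(0→1) fails; counter now 1
#5 T0 reads 1
#6 T2 reads 1
#7 T0 CAS(1→2) writes; counter now 2
#8 T2 CAS(1→2) fails; counter now 2
#9 T1 reads 2
#10 T2 reads 2
#11 T2 CAS(2→3) writes; counter now 3
#12 T1 CAS(2→3) fails; counter now 3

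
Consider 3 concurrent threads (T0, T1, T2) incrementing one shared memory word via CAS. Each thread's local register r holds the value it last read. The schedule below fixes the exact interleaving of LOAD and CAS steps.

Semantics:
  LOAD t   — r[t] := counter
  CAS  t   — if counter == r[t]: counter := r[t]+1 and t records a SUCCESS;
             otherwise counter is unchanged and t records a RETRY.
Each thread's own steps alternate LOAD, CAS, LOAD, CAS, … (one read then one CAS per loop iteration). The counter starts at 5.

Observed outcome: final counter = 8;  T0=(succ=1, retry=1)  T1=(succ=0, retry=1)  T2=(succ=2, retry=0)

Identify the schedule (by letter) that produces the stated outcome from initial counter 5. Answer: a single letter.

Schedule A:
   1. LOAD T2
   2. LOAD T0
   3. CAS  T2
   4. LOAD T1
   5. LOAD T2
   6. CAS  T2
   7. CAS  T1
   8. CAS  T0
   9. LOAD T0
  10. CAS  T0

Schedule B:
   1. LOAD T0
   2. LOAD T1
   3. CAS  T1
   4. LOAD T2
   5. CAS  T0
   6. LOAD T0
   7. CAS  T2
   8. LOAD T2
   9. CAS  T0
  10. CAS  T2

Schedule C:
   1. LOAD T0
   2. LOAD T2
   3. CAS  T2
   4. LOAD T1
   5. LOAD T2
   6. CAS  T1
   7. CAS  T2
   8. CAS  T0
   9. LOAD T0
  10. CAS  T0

A

Simulating candidate A:
   1) LOAD T2:  M=5  r_T2=5
   2) LOAD T0:  M=5  r_T0=5
   3) CAS  T2:  M=6  r_T2=5 ✓
   4) LOAD T1:  M=6  r_T1=6
   5) LOAD T2:  M=6  r_T2=6
   6) CAS  T2:  M=7  r_T2=6 ✓
   7) CAS  T1:  M=7  r_T1=6 ✗
   8) CAS  T0:  M=7  r_T0=5 ✗
   9) LOAD T0:  M=7  r_T0=7
  10) CAS  T0:  M=8  r_T0=7 ✓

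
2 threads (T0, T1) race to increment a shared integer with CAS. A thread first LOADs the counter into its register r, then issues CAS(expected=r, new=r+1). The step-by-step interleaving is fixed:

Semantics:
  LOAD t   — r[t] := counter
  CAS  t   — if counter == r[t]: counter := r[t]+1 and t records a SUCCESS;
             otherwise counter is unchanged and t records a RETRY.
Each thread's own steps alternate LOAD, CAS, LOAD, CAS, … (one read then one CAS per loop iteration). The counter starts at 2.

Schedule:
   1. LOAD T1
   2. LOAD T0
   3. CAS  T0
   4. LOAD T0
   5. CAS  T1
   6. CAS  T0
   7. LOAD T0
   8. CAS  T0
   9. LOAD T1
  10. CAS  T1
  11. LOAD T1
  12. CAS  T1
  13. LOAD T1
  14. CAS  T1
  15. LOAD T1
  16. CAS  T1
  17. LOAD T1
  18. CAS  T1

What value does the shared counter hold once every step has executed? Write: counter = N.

counter = 10

   1) LOAD T1:  M=2  r_T1=2
   2) LOAD T0:  M=2  r_T0=2
   3) CAS  T0:  M=3  r_T0=2 ✓
   4) LOAD T0:  M=3  r_T0=3
   5) CAS  T1:  M=3  r_T1=2 ✗
   6) CAS  T0:  M=4  r_T0=3 ✓
   7) LOAD T0:  M=4  r_T0=4
   8) CAS  T0:  M=5  r_T0=4 ✓
   9) LOAD T1:  M=5  r_T1=5
  10) CAS  T1:  M=6  r_T1=5 ✓
  11) LOAD T1:  M=6  r_T1=6
  12) CAS  T1:  M=7  r_T1=6 ✓
  13) LOAD T1:  M=7  r_T1=7
  14) CAS  T1:  M=8  r_T1=7 ✓
  15) LOAD T1:  M=8  r_T1=8
  16) CAS  T1:  M=9  r_T1=8 ✓
  17) LOAD T1:  M=9  r_T1=9
  18) CAS  T1:  M=10  r_T1=9 ✓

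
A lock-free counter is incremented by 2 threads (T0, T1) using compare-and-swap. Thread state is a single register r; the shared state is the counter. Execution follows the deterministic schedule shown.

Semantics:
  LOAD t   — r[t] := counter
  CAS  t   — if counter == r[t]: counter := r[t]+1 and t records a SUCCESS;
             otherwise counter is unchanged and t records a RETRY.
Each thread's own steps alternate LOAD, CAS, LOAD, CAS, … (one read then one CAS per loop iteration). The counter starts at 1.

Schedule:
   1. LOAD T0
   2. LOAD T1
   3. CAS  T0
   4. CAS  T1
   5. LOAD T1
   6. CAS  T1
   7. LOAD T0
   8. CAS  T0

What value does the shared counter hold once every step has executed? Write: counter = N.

counter = 4

T0 LOAD — after: cnt=1, r=1 — load
T1 LOAD — after: cnt=1, r=1 — load
T0 CAS — after: cnt=2, r=1 — ok
T1 CAS — after: cnt=2, r=1 — retry
T1 LOAD — after: cnt=2, r=2 — load
T1 CAS — after: cnt=3, r=2 — ok
T0 LOAD — after: cnt=3, r=3 — load
T0 CAS — after: cnt=4, r=3 — ok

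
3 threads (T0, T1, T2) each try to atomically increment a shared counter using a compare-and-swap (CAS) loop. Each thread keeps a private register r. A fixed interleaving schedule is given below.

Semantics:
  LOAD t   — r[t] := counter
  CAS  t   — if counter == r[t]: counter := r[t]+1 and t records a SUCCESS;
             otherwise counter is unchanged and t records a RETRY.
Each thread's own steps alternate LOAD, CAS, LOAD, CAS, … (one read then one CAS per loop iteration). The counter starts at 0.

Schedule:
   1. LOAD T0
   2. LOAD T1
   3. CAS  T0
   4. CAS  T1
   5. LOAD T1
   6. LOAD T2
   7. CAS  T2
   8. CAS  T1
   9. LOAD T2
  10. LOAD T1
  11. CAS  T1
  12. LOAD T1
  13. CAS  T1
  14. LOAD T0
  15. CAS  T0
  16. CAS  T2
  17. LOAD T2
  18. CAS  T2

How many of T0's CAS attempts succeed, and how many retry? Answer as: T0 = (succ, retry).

T0 = (2, 0)

step 1: T0 LOAD ⇒ load; ctr=0 reg=0
step 2: T1 LOAD ⇒ load; ctr=0 reg=0
step 3: T0 CAS ⇒ ok; ctr=1 reg=0
step 4: T1 CAS ⇒ retry; ctr=1 reg=0
step 5: T1 LOAD ⇒ load; ctr=1 reg=1
step 6: T2 LOAD ⇒ load; ctr=1 reg=1
step 7: T2 CAS ⇒ ok; ctr=2 reg=1
step 8: T1 CAS ⇒ retry; ctr=2 reg=1
step 9: T2 LOAD ⇒ load; ctr=2 reg=2
step 10: T1 LOAD ⇒ load; ctr=2 reg=2
step 11: T1 CAS ⇒ ok; ctr=3 reg=2
step 12: T1 LOAD ⇒ load; ctr=3 reg=3
step 13: T1 CAS ⇒ ok; ctr=4 reg=3
step 14: T0 LOAD ⇒ load; ctr=4 reg=4
step 15: T0 CAS ⇒ ok; ctr=5 reg=4
step 16: T2 CAS ⇒ retry; ctr=5 reg=2
step 17: T2 LOAD ⇒ load; ctr=5 reg=5
step 18: T2 CAS ⇒ ok; ctr=6 reg=5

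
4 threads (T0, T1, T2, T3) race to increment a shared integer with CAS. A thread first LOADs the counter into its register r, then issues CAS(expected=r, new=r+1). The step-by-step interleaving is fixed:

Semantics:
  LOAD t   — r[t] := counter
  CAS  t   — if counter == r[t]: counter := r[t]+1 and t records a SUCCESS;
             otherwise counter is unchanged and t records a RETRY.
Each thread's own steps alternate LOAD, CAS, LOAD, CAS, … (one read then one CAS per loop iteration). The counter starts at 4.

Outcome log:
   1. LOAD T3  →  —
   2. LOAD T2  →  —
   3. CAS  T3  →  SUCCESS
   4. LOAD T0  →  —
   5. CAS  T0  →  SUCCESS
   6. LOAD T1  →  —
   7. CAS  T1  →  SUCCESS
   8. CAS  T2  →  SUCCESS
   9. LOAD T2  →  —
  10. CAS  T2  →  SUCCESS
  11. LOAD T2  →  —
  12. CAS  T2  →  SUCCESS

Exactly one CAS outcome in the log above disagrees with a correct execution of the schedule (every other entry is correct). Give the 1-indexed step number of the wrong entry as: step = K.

Correct run:
#1 T3 reads 4
#2 T2 reads 4
#3 T3 CAS(4→5) writes; counter now 5
#4 T0 reads 5
#5 T0 CAS(5→6) writes; counter now 6
#6 T1 reads 6
#7 T1 CAS(6→7) writes; counter now 7
#8 T2 CAS(4→5) fails; counter now 7
#9 T2 reads 7
#10 T2 CAS(7→8) writes; counter now 8
#11 T2 reads 8
#12 T2 CAS(8→9) writes; counter now 9
Log disagrees first at step 8.

step = 8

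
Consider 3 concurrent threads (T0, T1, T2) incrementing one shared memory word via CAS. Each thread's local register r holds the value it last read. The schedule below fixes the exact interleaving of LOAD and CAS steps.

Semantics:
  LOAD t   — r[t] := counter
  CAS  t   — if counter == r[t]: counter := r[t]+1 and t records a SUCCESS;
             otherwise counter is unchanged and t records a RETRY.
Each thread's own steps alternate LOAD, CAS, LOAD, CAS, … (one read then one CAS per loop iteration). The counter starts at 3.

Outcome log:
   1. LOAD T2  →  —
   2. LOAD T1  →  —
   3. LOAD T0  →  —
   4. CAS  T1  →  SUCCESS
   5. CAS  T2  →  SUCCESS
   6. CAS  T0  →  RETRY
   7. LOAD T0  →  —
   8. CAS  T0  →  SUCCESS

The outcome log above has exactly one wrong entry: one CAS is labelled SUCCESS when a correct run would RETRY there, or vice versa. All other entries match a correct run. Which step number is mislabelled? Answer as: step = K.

step = 5

Reference trace:
#1 T2 reads 3
#2 T1 reads 3
#3 T0 reads 3
#4 T1 CAS(3→4) writes; counter now 4
#5 T2 CAS(3→4) fails; counter now 4
#6 T0 CAS(3→4) fails; counter now 4
#7 T0 reads 4
#8 T0 CAS(4→5) writes; counter now 5
Flip is step 5.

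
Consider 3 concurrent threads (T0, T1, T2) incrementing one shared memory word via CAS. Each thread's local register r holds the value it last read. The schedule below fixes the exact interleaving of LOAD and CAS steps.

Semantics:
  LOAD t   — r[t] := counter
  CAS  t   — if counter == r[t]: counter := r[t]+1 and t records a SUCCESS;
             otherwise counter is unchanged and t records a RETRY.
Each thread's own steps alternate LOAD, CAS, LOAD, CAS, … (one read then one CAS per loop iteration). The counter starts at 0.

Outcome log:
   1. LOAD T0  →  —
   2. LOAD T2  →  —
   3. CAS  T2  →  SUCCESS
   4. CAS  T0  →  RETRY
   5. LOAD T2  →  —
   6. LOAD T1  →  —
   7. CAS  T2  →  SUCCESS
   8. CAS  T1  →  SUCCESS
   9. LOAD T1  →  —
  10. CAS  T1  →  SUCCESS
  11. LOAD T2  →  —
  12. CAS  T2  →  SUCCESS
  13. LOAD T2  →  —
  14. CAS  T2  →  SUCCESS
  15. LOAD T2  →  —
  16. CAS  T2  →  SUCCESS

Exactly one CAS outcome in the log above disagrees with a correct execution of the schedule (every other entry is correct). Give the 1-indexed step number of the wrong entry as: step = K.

step = 8

Correct run:
[1] T0.load  rd  (counter 0, T0.r 0)
[2] T2.load  rd  (counter 0, T2.r 0)
[3] T2.cas  hit  (counter 1, T2.r 0)
[4] T0.cas  miss  (counter 1, T0.r 0)
[5] T2.load  rd  (counter 1, T2.r 1)
[6] T1.load  rd  (counter 1, T1.r 1)
[7] T2.cas  hit  (counter 2, T2.r 1)
[8] T1.cas  miss  (counter 2, T1.r 1)
[9] T1.load  rd  (counter 2, T1.r 2)
[10] T1.cas  hit  (counter 3, T1.r 2)
[11] T2.load  rd  (counter 3, T2.r 3)
[12] T2.cas  hit  (counter 4, T2.r 3)
[13] T2.load  rd  (counter 4, T2.r 4)
[14] T2.cas  hit  (counter 5, T2.r 4)
[15] T2.load  rd  (counter 5, T2.r 5)
[16] T2.cas  hit  (counter 6, T2.r 5)
Log disagrees first at step 8.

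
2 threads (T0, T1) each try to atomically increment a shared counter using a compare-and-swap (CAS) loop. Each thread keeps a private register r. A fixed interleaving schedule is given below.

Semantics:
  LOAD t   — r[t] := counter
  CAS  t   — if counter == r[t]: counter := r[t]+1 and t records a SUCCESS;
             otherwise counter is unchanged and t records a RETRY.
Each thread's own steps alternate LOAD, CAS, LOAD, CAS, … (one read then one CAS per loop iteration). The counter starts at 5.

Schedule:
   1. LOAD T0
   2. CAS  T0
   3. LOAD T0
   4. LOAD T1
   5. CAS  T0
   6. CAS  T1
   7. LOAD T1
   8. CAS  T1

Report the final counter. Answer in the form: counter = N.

T0 LOAD — after: cnt=5, r=5 — load
T0 CAS — after: cnt=6, r=5 — ok
T0 LOAD — after: cnt=6, r=6 — load
T1 LOAD — after: cnt=6, r=6 — load
T0 CAS — after: cnt=7, r=6 — ok
T1 CAS — after: cnt=7, r=6 — retry
T1 LOAD — after: cnt=7, r=7 — load
T1 CAS — after: cnt=8, r=7 — ok

counter = 8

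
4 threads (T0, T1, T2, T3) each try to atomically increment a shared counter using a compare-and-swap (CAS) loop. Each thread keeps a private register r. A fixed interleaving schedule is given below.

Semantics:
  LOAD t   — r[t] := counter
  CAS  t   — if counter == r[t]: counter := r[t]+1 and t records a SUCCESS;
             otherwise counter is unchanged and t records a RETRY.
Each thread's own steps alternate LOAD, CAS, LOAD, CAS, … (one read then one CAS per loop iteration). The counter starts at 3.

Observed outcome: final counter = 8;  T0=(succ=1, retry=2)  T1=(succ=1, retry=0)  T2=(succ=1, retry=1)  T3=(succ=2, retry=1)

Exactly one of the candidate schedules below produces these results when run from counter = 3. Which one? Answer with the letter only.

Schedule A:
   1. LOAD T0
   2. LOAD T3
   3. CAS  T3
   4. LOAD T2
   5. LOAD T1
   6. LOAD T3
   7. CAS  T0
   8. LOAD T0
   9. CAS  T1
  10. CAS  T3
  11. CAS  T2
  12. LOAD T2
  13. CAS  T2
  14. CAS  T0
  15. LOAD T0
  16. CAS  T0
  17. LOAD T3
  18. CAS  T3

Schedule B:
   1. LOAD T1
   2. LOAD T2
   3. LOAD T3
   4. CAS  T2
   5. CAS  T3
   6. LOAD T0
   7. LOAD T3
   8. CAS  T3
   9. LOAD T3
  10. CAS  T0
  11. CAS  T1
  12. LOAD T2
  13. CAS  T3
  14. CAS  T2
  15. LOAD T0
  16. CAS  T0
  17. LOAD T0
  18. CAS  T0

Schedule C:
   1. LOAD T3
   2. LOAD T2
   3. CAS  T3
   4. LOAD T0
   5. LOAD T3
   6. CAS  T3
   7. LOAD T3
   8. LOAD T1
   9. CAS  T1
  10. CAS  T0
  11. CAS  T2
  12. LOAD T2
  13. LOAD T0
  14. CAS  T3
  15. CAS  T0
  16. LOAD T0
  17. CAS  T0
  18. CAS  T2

Simulating candidate A:
1. LOAD T0 → mem=3 r[T0]=3 [LOAD]
2. LOAD T3 → mem=3 r[T3]=3 [LOAD]
3. CAS T3 → mem=4 r[T3]=3 [OK]
4. LOAD T2 → mem=4 r[T2]=4 [LOAD]
5. LOAD T1 → mem=4 r[T1]=4 [LOAD]
6. LOAD T3 → mem=4 r[T3]=4 [LOAD]
7. CAS T0 → mem=4 r[T0]=3 [RETRY]
8. LOAD T0 → mem=4 r[T0]=4 [LOAD]
9. CAS T1 → mem=5 r[T1]=4 [OK]
10. CAS T3 → mem=5 r[T3]=4 [RETRY]
11. CAS T2 → mem=5 r[T2]=4 [RETRY]
12. LOAD T2 → mem=5 r[T2]=5 [LOAD]
13. CAS T2 → mem=6 r[T2]=5 [OK]
14. CAS T0 → mem=6 r[T0]=4 [RETRY]
15. LOAD T0 → mem=6 r[T0]=6 [LOAD]
16. CAS T0 → mem=7 r[T0]=6 [OK]
17. LOAD T3 → mem=7 r[T3]=7 [LOAD]
18. CAS T3 → mem=8 r[T3]=7 [OK]

A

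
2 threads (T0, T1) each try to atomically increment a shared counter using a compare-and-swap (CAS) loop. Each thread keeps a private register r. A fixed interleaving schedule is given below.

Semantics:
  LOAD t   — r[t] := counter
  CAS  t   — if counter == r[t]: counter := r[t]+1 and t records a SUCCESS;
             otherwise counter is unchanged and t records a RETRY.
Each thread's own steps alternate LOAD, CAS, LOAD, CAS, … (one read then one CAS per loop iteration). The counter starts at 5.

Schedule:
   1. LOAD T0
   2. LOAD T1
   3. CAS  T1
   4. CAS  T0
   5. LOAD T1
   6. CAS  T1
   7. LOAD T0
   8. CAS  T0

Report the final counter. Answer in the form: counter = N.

counter = 8

   1) LOAD T0:  M=5  r_T0=5
   2) LOAD T1:  M=5  r_T1=5
   3) CAS  T1:  M=6  r_T1=5 ✓
   4) CAS  T0:  M=6  r_T0=5 ✗
   5) LOAD T1:  M=6  r_T1=6
   6) CAS  T1:  M=7  r_T1=6 ✓
   7) LOAD T0:  M=7  r_T0=7
   8) CAS  T0:  M=8  r_T0=7 ✓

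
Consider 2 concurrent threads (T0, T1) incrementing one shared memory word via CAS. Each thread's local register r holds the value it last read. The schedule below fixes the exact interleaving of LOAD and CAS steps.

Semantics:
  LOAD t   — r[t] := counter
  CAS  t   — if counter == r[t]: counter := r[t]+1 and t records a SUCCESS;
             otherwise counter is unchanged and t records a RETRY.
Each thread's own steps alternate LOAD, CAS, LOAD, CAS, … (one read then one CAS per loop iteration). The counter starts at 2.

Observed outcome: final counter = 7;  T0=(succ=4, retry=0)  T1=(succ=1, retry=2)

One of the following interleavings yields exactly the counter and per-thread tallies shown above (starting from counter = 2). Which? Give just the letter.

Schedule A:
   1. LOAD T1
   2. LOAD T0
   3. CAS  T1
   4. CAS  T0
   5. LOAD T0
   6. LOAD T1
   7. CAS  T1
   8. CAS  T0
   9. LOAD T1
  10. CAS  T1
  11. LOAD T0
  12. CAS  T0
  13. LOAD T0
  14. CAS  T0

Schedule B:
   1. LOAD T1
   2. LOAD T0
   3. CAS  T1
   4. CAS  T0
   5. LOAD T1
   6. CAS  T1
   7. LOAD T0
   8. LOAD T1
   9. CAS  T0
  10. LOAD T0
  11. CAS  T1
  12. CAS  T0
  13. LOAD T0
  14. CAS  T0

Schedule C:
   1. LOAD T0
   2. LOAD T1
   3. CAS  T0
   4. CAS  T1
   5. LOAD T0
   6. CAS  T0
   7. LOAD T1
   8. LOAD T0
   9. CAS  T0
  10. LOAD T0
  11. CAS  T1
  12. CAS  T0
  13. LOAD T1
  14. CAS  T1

C

Simulating candidate C:
step 1: T0 LOAD ⇒ load; ctr=2 reg=2
step 2: T1 LOAD ⇒ load; ctr=2 reg=2
step 3: T0 CAS ⇒ ok; ctr=3 reg=2
step 4: T1 CAS ⇒ retry; ctr=3 reg=2
step 5: T0 LOAD ⇒ load; ctr=3 reg=3
step 6: T0 CAS ⇒ ok; ctr=4 reg=3
step 7: T1 LOAD ⇒ load; ctr=4 reg=4
step 8: T0 LOAD ⇒ load; ctr=4 reg=4
step 9: T0 CAS ⇒ ok; ctr=5 reg=4
step 10: T0 LOAD ⇒ load; ctr=5 reg=5
step 11: T1 CAS ⇒ retry; ctr=5 reg=4
step 12: T0 CAS ⇒ ok; ctr=6 reg=5
step 13: T1 LOAD ⇒ load; ctr=6 reg=6
step 14: T1 CAS ⇒ ok; ctr=7 reg=6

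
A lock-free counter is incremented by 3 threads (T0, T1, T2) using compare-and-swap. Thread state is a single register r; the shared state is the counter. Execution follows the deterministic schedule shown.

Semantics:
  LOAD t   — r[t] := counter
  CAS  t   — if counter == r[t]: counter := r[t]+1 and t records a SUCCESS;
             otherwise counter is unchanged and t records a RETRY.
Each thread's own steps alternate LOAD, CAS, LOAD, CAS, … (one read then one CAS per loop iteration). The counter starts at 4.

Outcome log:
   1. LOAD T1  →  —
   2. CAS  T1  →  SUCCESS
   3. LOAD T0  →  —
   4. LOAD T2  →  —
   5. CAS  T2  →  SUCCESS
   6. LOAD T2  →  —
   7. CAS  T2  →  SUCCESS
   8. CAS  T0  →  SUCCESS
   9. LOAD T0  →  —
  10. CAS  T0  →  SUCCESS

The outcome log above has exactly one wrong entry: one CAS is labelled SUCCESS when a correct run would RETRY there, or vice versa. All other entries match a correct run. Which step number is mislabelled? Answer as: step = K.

Correct run:
1. LOAD T1 → mem=4 r[T1]=4 [LOAD]
2. CAS T1 → mem=5 r[T1]=4 [OK]
3. LOAD T0 → mem=5 r[T0]=5 [LOAD]
4. LOAD T2 → mem=5 r[T2]=5 [LOAD]
5. CAS T2 → mem=6 r[T2]=5 [OK]
6. LOAD T2 → mem=6 r[T2]=6 [LOAD]
7. CAS T2 → mem=7 r[T2]=6 [OK]
8. CAS T0 → mem=7 r[T0]=5 [RETRY]
9. LOAD T0 → mem=7 r[T0]=7 [LOAD]
10. CAS T0 → mem=8 r[T0]=7 [OK]
Mismatch at 8.

step = 8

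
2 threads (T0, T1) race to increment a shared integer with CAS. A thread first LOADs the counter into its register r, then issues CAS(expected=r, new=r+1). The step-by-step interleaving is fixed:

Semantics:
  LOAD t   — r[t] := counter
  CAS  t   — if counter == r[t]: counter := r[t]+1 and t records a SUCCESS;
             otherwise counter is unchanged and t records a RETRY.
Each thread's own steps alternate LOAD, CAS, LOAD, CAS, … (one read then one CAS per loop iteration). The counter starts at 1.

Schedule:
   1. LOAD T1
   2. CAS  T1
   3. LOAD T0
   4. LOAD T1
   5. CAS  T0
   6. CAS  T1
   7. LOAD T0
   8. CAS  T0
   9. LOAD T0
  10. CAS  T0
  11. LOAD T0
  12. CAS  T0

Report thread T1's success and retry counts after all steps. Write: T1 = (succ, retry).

1. LOAD T1 → mem=1 r[T1]=1 [LOAD]
2. CAS T1 → mem=2 r[T1]=1 [OK]
3. LOAD T0 → mem=2 r[T0]=2 [LOAD]
4. LOAD T1 → mem=2 r[T1]=2 [LOAD]
5. CAS T0 → mem=3 r[T0]=2 [OK]
6. CAS T1 → mem=3 r[T1]=2 [RETRY]
7. LOAD T0 → mem=3 r[T0]=3 [LOAD]
8. CAS T0 → mem=4 r[T0]=3 [OK]
9. LOAD T0 → mem=4 r[T0]=4 [LOAD]
10. CAS T0 → mem=5 r[T0]=4 [OK]
11. LOAD T0 → mem=5 r[T0]=5 [LOAD]
12. CAS T0 → mem=6 r[T0]=5 [OK]

T1 = (1, 1)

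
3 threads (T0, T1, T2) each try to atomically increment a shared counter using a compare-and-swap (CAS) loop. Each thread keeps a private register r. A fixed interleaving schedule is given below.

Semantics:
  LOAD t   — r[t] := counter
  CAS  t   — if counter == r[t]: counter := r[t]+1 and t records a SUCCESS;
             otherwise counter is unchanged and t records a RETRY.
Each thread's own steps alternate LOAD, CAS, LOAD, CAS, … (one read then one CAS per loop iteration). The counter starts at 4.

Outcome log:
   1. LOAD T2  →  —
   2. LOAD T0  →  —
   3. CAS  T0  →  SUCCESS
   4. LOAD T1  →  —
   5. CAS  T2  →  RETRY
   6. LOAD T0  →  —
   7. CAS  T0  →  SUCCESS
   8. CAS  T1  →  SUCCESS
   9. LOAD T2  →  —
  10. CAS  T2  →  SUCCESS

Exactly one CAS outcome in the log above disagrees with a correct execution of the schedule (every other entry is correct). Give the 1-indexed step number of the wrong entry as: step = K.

Correct run:
#1 T2 reads 4
#2 T0 reads 4
#3 T0 CAS(4→5) writes; counter now 5
#4 T1 reads 5
#5 T2 CAS(4→5) fails; counter now 5
#6 T0 reads 5
#7 T0 CAS(5→6) writes; counter now 6
#8 T1 CAS(5→6) fails; counter now 6
#9 T2 reads 6
#10 T2 CAS(6→7) writes; counter now 7
Mismatch at 8.

step = 8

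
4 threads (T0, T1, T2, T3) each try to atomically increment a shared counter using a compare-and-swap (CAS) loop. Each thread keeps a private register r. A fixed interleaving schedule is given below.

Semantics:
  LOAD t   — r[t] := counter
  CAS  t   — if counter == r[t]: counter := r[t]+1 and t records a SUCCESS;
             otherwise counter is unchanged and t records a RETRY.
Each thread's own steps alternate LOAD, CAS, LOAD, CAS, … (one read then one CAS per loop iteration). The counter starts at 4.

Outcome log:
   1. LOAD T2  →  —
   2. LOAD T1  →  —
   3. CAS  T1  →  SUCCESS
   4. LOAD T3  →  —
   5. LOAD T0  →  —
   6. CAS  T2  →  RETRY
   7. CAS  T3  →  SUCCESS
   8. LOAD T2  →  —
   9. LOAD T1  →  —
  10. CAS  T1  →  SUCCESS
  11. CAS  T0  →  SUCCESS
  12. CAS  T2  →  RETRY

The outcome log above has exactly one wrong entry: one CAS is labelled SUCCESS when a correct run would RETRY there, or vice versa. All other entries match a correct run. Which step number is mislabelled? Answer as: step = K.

Reference trace:
[1] T2.load  rd  (counter 4, T2.r 4)
[2] T1.load  rd  (counter 4, T1.r 4)
[3] T1.cas  hit  (counter 5, T1.r 4)
[4] T3.load  rd  (counter 5, T3.r 5)
[5] T0.load  rd  (counter 5, T0.r 5)
[6] T2.cas  miss  (counter 5, T2.r 4)
[7] T3.cas  hit  (counter 6, T3.r 5)
[8] T2.load  rd  (counter 6, T2.r 6)
[9] T1.load  rd  (counter 6, T1.r 6)
[10] T1.cas  hit  (counter 7, T1.r 6)
[11] T0.cas  miss  (counter 7, T0.r 5)
[12] T2.cas  miss  (counter 7, T2.r 6)
Log disagrees first at step 11.

step = 11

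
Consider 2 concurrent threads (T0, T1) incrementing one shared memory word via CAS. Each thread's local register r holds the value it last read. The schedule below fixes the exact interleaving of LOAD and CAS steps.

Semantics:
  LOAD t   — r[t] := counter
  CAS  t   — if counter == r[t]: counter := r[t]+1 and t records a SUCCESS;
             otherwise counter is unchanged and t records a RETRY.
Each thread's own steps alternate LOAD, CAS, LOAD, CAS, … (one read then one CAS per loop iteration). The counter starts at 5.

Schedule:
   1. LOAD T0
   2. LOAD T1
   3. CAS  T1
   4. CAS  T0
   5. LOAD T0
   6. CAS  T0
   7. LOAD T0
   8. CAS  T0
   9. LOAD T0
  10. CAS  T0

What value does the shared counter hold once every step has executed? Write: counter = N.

[1] T0.load  rd  (counter 5, T0.r 5)
[2] T1.load  rd  (counter 5, T1.r 5)
[3] T1.cas  hit  (counter 6, T1.r 5)
[4] T0.cas  miss  (counter 6, T0.r 5)
[5] T0.load  rd  (counter 6, T0.r 6)
[6] T0.cas  hit  (counter 7, T0.r 6)
[7] T0.load  rd  (counter 7, T0.r 7)
[8] T0.cas  hit  (counter 8, T0.r 7)
[9] T0.load  rd  (counter 8, T0.r 8)
[10] T0.cas  hit  (counter 9, T0.r 8)

counter = 9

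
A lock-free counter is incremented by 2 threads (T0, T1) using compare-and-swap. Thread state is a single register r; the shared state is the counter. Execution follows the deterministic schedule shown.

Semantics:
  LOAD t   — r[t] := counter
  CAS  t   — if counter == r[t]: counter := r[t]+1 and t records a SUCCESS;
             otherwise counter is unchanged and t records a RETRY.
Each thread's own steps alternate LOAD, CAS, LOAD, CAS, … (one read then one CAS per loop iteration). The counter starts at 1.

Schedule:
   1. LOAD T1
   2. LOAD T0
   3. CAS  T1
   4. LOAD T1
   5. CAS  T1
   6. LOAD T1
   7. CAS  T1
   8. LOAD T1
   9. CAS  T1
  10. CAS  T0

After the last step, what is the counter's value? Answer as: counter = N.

counter = 5

step 1: T1 LOAD ⇒ load; ctr=1 reg=1
step 2: T0 LOAD ⇒ load; ctr=1 reg=1
step 3: T1 CAS ⇒ ok; ctr=2 reg=1
step 4: T1 LOAD ⇒ load; ctr=2 reg=2
step 5: T1 CAS ⇒ ok; ctr=3 reg=2
step 6: T1 LOAD ⇒ load; ctr=3 reg=3
step 7: T1 CAS ⇒ ok; ctr=4 reg=3
step 8: T1 LOAD ⇒ load; ctr=4 reg=4
step 9: T1 CAS ⇒ ok; ctr=5 reg=4
step 10: T0 CAS ⇒ retry; ctr=5 reg=1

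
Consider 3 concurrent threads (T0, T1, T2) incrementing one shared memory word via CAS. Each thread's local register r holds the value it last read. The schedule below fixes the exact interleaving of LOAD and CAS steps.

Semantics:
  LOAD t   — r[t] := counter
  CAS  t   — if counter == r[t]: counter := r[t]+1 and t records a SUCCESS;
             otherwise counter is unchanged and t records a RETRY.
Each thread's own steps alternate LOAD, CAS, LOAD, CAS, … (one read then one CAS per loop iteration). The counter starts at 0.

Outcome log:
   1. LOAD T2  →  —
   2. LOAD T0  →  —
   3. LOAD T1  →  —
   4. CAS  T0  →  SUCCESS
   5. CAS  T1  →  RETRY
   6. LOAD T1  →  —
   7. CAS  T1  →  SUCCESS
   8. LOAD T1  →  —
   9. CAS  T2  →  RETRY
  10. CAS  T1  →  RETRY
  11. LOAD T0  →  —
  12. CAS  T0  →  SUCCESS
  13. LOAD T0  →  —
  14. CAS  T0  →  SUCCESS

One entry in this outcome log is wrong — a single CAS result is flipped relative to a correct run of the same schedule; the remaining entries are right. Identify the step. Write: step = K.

step = 10

Re-executing:
step 1: T2 LOAD ⇒ load; ctr=0 reg=0
step 2: T0 LOAD ⇒ load; ctr=0 reg=0
step 3: T1 LOAD ⇒ load; ctr=0 reg=0
step 4: T0 CAS ⇒ ok; ctr=1 reg=0
step 5: T1 CAS ⇒ retry; ctr=1 reg=0
step 6: T1 LOAD ⇒ load; ctr=1 reg=1
step 7: T1 CAS ⇒ ok; ctr=2 reg=1
step 8: T1 LOAD ⇒ load; ctr=2 reg=2
step 9: T2 CAS ⇒ retry; ctr=2 reg=0
step 10: T1 CAS ⇒ ok; ctr=3 reg=2
step 11: T0 LOAD ⇒ load; ctr=3 reg=3
step 12: T0 CAS ⇒ ok; ctr=4 reg=3
step 13: T0 LOAD ⇒ load; ctr=4 reg=4
step 14: T0 CAS ⇒ ok; ctr=5 reg=4
Mismatch at 10.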